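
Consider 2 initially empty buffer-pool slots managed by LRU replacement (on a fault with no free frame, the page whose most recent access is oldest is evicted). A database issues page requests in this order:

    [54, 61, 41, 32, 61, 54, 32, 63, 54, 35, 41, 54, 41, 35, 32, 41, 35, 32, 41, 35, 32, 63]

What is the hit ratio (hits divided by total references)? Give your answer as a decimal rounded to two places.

54 → fault, frames {54}
61 → fault, frames {54,61}
41 → fault, evict 54, frames {61,41}
32 → fault, evict 61, frames {41,32}
61 → fault, evict 41, frames {32,61}
54 → fault, evict 32, frames {61,54}
32 → fault, evict 61, frames {54,32}
63 → fault, evict 54, frames {32,63}
54 → fault, evict 32, frames {63,54}
35 → fault, evict 63, frames {54,35}
41 → fault, evict 54, frames {35,41}
54 → fault, evict 35, frames {41,54}
41 → hit
35 → fault, evict 54, frames {41,35}
32 → fault, evict 41, frames {35,32}
41 → fault, evict 35, frames {32,41}
35 → fault, evict 32, frames {41,35}
32 → fault, evict 41, frames {35,32}
41 → fault, evict 35, frames {32,41}
35 → fault, evict 32, frames {41,35}
32 → fault, evict 41, frames {35,32}
63 → fault, evict 35, frames {32,63}
Hits: 1 of 22 references → 1/22 = 0.0455.

0.05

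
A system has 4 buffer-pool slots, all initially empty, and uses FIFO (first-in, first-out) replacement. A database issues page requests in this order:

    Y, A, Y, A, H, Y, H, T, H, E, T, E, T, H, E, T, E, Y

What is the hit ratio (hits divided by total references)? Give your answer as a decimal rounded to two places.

Y: miss, frames {Y}
A: miss, frames {Y,A}
Y: hit
A: hit
H: miss, frames {Y,A,H}
Y: hit
H: hit
T: miss, frames {Y,A,H,T}
H: hit
E: miss, evict Y, frames {A,H,T,E}
T: hit
E: hit
T: hit
H: hit
E: hit
T: hit
E: hit
Y: miss, evict A, frames {H,T,E,Y}
Hits: 12 of 18 references → 12/18 = 0.6667.

0.67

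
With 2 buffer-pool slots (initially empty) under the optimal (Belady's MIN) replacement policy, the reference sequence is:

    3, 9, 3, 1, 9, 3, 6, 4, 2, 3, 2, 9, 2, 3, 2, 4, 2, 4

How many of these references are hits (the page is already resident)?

8

3 -> fault, frames [3]
9 -> fault, frames [3, 9]
3 -> hit
1 -> fault, evict 3, frames [9, 1]
9 -> hit
3 -> fault, evict 1, frames [9, 3]
6 -> fault, evict 9, frames [3, 6]
4 -> fault, evict 6, frames [3, 4]
2 -> fault, evict 4, frames [3, 2]
3 -> hit
2 -> hit
9 -> fault, evict 3, frames [2, 9]
2 -> hit
3 -> fault, evict 9, frames [2, 3]
2 -> hit
4 -> fault, evict 3, frames [2, 4]
2 -> hit
4 -> hit
Hits: 8.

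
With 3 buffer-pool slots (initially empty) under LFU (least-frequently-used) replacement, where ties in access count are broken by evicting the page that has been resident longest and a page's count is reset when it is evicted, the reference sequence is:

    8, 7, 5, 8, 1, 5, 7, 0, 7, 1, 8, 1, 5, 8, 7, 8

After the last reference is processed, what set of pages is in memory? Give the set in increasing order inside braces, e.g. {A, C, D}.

8 → miss, frames {8}
7 → miss, frames {8,7}
5 → miss, frames {8,7,5}
8 → hit
1 → miss, evict 7, frames {8,5,1}
5 → hit
7 → miss, evict 1, frames {8,5,7}
0 → miss, evict 7, frames {8,5,0}
7 → miss, evict 0, frames {8,5,7}
1 → miss, evict 7, frames {8,5,1}
8 → hit
1 → hit
5 → hit
8 → hit
7 → miss, evict 1, frames {8,5,7}
8 → hit

{5, 7, 8}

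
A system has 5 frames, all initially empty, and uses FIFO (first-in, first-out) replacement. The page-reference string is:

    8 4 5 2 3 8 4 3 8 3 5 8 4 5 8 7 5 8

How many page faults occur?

7

8 -> fault, frames (8)
4 -> fault, frames (8 4)
5 -> fault, frames (8 4 5)
2 -> fault, frames (8 4 5 2)
3 -> fault, frames (8 4 5 2 3)
8 -> hit
4 -> hit
3 -> hit
8 -> hit
3 -> hit
5 -> hit
8 -> hit
4 -> hit
5 -> hit
8 -> hit
7 -> fault, evict 8, frames (4 5 2 3 7)
5 -> hit
8 -> fault, evict 4, frames (5 2 3 7 8)
Page faults: 7.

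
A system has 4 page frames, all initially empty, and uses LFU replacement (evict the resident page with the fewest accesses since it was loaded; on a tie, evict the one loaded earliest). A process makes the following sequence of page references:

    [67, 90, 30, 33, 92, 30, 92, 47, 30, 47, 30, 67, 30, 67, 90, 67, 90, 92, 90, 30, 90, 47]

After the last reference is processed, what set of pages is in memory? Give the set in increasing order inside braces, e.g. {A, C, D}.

{30, 47, 67, 90}

67 -> miss, frames [67]
90 -> miss, frames [67, 90]
30 -> miss, frames [67, 90, 30]
33 -> miss, frames [67, 90, 30, 33]
92 -> miss, evict 67, frames [90, 30, 33, 92]
30 -> hit
92 -> hit
47 -> miss, evict 90, frames [30, 33, 92, 47]
30 -> hit
47 -> hit
30 -> hit
67 -> miss, evict 33, frames [30, 92, 47, 67]
30 -> hit
67 -> hit
90 -> miss, evict 92, frames [30, 47, 67, 90]
67 -> hit
90 -> hit
92 -> miss, evict 47, frames [30, 67, 90, 92]
90 -> hit
30 -> hit
90 -> hit
47 -> miss, evict 92, frames [30, 67, 90, 47]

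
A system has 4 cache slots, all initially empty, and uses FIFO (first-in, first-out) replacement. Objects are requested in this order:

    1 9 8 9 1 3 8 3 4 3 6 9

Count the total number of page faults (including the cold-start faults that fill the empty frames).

1 -> fault, frames [1]
9 -> fault, frames [1, 9]
8 -> fault, frames [1, 9, 8]
9 -> hit
1 -> hit
3 -> fault, frames [1, 9, 8, 3]
8 -> hit
3 -> hit
4 -> fault, evict 1, frames [9, 8, 3, 4]
3 -> hit
6 -> fault, evict 9, frames [8, 3, 4, 6]
9 -> fault, evict 8, frames [3, 4, 6, 9]
Page faults: 7.

7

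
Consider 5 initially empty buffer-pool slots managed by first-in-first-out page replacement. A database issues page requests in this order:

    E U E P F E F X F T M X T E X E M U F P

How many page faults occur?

E → fault, frames {E}
U → fault, frames {E,U}
E → hit
P → fault, frames {E,U,P}
F → fault, frames {E,U,P,F}
E → hit
F → hit
X → fault, frames {E,U,P,F,X}
F → hit
T → fault, evict E, frames {U,P,F,X,T}
M → fault, evict U, frames {P,F,X,T,M}
X → hit
T → hit
E → fault, evict P, frames {F,X,T,M,E}
X → hit
E → hit
M → hit
U → fault, evict F, frames {X,T,M,E,U}
F → fault, evict X, frames {T,M,E,U,F}
P → fault, evict T, frames {M,E,U,F,P}
Page faults: 11.

11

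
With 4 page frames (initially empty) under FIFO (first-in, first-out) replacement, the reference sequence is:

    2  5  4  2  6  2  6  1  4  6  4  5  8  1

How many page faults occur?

2 → fault, frames [2]
5 → fault, frames [2, 5]
4 → fault, frames [2, 5, 4]
2 → hit
6 → fault, frames [2, 5, 4, 6]
2 → hit
6 → hit
1 → fault, evict 2, frames [5, 4, 6, 1]
4 → hit
6 → hit
4 → hit
5 → hit
8 → fault, evict 5, frames [4, 6, 1, 8]
1 → hit
Page faults: 6.

6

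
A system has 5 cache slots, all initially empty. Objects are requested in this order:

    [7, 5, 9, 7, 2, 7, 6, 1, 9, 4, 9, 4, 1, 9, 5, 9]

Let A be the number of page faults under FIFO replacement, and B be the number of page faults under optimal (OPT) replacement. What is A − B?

Under FIFO: F F F . F . F F . F . . . . F F → 9 faults.
Under OPT: F F F . F . F F . F . . . . . . → 7 faults.
A − B = 9 − 7 = 2.

2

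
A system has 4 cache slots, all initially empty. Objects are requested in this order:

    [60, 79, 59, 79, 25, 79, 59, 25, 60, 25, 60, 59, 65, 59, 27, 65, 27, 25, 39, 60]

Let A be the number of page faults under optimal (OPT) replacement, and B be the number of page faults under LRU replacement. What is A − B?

Under OPT: F F F . F . . . . . . . F . F . . . F . → 7 faults.
Under LRU: F F F . F . . . . . . . F . F . . F F F → 9 faults.
A − B = 7 − 9 = -2.

-2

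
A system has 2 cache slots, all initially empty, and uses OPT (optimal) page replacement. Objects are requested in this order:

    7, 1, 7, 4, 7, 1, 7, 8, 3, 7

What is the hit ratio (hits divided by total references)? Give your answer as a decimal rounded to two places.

7 -> fault, frames (7)
1 -> fault, frames (7 1)
7 -> hit
4 -> fault, evict 1, frames (7 4)
7 -> hit
1 -> fault, evict 4, frames (7 1)
7 -> hit
8 -> fault, evict 1, frames (7 8)
3 -> fault, evict 8, frames (7 3)
7 -> hit
Hits: 4 of 10 references → 4/10 = 0.4000.

0.40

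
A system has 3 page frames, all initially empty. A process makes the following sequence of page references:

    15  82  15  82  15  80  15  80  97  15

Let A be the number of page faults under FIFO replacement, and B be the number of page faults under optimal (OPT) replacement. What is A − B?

Under FIFO: F F . . . F . . F F → 5 faults.
Under OPT: F F . . . F . . F . → 4 faults.
A − B = 5 − 4 = 1.

1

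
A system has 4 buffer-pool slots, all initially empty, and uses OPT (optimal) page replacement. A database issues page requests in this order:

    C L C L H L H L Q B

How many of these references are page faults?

C → miss, frames {C}
L → miss, frames {C,L}
C → hit
L → hit
H → miss, frames {C,L,H}
L → hit
H → hit
L → hit
Q → miss, frames {C,L,H,Q}
B → miss, evict Q, frames {C,L,H,B}
Page faults: 5.

5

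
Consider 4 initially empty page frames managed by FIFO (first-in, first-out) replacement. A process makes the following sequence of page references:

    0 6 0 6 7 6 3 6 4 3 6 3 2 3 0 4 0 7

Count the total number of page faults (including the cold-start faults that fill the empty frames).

0 → miss, frames (0)
6 → miss, frames (0 6)
0 → hit
6 → hit
7 → miss, frames (0 6 7)
6 → hit
3 → miss, frames (0 6 7 3)
6 → hit
4 → miss, evict 0, frames (6 7 3 4)
3 → hit
6 → hit
3 → hit
2 → miss, evict 6, frames (7 3 4 2)
3 → hit
0 → miss, evict 7, frames (3 4 2 0)
4 → hit
0 → hit
7 → miss, evict 3, frames (4 2 0 7)
Page faults: 8.

8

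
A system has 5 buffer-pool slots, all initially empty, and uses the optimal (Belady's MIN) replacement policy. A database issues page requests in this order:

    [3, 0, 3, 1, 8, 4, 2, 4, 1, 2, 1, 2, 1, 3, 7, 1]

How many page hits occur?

9

3 → fault, frames {3}
0 → fault, frames {3,0}
3 → hit
1 → fault, frames {3,0,1}
8 → fault, frames {3,0,1,8}
4 → fault, frames {3,0,1,8,4}
2 → fault, evict 8, frames {3,0,1,4,2}
4 → hit
1 → hit
2 → hit
1 → hit
2 → hit
1 → hit
3 → hit
7 → fault, evict 2, frames {3,0,1,4,7}
1 → hit
Hits: 9.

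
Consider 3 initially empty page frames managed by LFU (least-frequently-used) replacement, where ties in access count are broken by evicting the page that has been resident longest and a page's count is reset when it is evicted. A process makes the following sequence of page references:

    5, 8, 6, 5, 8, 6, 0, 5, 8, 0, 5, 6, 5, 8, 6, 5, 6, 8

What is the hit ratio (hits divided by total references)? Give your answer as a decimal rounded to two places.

5: fault, frames [5]
8: fault, frames [5, 8]
6: fault, frames [5, 8, 6]
5: hit
8: hit
6: hit
0: fault, evict 5, frames [8, 6, 0]
5: fault, evict 0, frames [8, 6, 5]
8: hit
0: fault, evict 5, frames [8, 6, 0]
5: fault, evict 0, frames [8, 6, 5]
6: hit
5: hit
8: hit
6: hit
5: hit
6: hit
8: hit
Hits: 11 of 18 references → 11/18 = 0.6111.

0.61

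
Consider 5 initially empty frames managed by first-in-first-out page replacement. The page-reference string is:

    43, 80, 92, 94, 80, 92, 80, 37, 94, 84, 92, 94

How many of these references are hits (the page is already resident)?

43 → miss, frames {43}
80 → miss, frames {43,80}
92 → miss, frames {43,80,92}
94 → miss, frames {43,80,92,94}
80 → hit
92 → hit
80 → hit
37 → miss, frames {43,80,92,94,37}
94 → hit
84 → miss, evict 43, frames {80,92,94,37,84}
92 → hit
94 → hit
Hits: 6.

6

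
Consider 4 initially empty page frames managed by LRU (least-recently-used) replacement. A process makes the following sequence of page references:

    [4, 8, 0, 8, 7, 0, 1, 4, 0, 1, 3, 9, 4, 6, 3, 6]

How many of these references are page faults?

10

4 -> miss, frames (4)
8 -> miss, frames (4 8)
0 -> miss, frames (4 8 0)
8 -> hit
7 -> miss, frames (4 0 8 7)
0 -> hit
1 -> miss, evict 4, frames (8 7 0 1)
4 -> miss, evict 8, frames (7 0 1 4)
0 -> hit
1 -> hit
3 -> miss, evict 7, frames (4 0 1 3)
9 -> miss, evict 4, frames (0 1 3 9)
4 -> miss, evict 0, frames (1 3 9 4)
6 -> miss, evict 1, frames (3 9 4 6)
3 -> hit
6 -> hit
Page faults: 10.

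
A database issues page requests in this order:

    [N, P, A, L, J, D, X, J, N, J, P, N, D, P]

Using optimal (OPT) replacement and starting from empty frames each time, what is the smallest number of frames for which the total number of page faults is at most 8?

f=1: 14 faults
f=2: 10 faults
f=3: 9 faults
f=4: 8 faults
f=5: 7 faults
f=6: 7 faults
f=7: 7 faults
Smallest f with faults ≤ 8 is 4.

4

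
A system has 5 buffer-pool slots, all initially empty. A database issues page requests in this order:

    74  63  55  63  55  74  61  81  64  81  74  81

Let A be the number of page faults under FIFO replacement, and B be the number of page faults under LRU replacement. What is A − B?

Under FIFO: F F F . . . F F F . F . → 7 faults.
Under LRU: F F F . . . F F F . . . → 6 faults.
A − B = 7 − 6 = 1.

1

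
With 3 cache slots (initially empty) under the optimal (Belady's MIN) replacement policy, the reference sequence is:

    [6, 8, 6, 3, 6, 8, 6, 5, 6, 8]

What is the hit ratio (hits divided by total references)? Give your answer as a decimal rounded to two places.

0.60

6 → miss, frames (6)
8 → miss, frames (6 8)
6 → hit
3 → miss, frames (6 8 3)
6 → hit
8 → hit
6 → hit
5 → miss, evict 3, frames (6 8 5)
6 → hit
8 → hit
Hits: 6 of 10 references → 6/10 = 0.6000.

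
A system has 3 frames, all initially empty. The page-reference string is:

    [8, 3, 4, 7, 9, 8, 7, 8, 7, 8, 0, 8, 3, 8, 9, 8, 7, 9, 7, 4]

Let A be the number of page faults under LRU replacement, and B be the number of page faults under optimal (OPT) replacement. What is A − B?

2

Under LRU: F F F F F F . . . . F . F . F . F . . F → 11 faults.
Under OPT: F F F F F . . . . . F . F . . . F . . F → 9 faults.
A − B = 11 − 9 = 2.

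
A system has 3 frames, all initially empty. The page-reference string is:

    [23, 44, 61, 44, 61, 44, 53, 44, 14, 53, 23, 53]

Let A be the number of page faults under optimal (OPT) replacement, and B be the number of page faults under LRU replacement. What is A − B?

Under OPT: F F F . . . F . F . . . → 5 faults.
Under LRU: F F F . . . F . F . F . → 6 faults.
A − B = 5 − 6 = -1.

-1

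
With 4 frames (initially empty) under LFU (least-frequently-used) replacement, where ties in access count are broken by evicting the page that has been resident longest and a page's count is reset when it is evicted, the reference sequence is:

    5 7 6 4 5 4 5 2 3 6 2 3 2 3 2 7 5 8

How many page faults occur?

11

5: miss, frames {5}
7: miss, frames {5,7}
6: miss, frames {5,7,6}
4: miss, frames {5,7,6,4}
5: hit
4: hit
5: hit
2: miss, evict 7, frames {5,6,4,2}
3: miss, evict 6, frames {5,4,2,3}
6: miss, evict 2, frames {5,4,3,6}
2: miss, evict 3, frames {5,4,6,2}
3: miss, evict 6, frames {5,4,2,3}
2: hit
3: hit
2: hit
7: miss, evict 4, frames {5,2,3,7}
5: hit
8: miss, evict 7, frames {5,2,3,8}
Page faults: 11.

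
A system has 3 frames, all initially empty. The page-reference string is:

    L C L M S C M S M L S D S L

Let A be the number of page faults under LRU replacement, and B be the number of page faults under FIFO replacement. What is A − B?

Under LRU: F F . F F F . . . F . F . . → 7 faults.
Under FIFO: F F . F F . . . . F . F . . → 6 faults.
A − B = 7 − 6 = 1.

1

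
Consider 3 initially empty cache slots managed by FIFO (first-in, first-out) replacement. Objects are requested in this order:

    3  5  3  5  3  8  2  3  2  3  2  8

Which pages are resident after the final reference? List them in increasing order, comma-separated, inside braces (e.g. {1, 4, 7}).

{2, 3, 8}

3 -> fault, frames [3]
5 -> fault, frames [3, 5]
3 -> hit
5 -> hit
3 -> hit
8 -> fault, frames [3, 5, 8]
2 -> fault, evict 3, frames [5, 8, 2]
3 -> fault, evict 5, frames [8, 2, 3]
2 -> hit
3 -> hit
2 -> hit
8 -> hit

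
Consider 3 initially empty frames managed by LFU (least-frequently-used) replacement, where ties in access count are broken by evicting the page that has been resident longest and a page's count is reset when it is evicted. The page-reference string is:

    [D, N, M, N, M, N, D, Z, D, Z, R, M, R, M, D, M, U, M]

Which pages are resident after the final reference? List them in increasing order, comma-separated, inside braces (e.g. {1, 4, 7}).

{M, N, U}

D: miss, frames {D}
N: miss, frames {D,N}
M: miss, frames {D,N,M}
N: hit
M: hit
N: hit
D: hit
Z: miss, evict D, frames {N,M,Z}
D: miss, evict Z, frames {N,M,D}
Z: miss, evict D, frames {N,M,Z}
R: miss, evict Z, frames {N,M,R}
M: hit
R: hit
M: hit
D: miss, evict R, frames {N,M,D}
M: hit
U: miss, evict D, frames {N,M,U}
M: hit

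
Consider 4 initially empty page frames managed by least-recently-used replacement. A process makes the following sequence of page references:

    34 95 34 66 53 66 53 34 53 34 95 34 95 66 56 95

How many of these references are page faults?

34 → miss, frames {34}
95 → miss, frames {34,95}
34 → hit
66 → miss, frames {95,34,66}
53 → miss, frames {95,34,66,53}
66 → hit
53 → hit
34 → hit
53 → hit
34 → hit
95 → hit
34 → hit
95 → hit
66 → hit
56 → miss, evict 53, frames {34,95,66,56}
95 → hit
Page faults: 5.

5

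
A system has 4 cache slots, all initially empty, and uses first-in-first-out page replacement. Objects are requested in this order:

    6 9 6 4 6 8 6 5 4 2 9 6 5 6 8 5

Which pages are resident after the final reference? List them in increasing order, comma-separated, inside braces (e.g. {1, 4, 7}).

6 -> fault, frames [6]
9 -> fault, frames [6, 9]
6 -> hit
4 -> fault, frames [6, 9, 4]
6 -> hit
8 -> fault, frames [6, 9, 4, 8]
6 -> hit
5 -> fault, evict 6, frames [9, 4, 8, 5]
4 -> hit
2 -> fault, evict 9, frames [4, 8, 5, 2]
9 -> fault, evict 4, frames [8, 5, 2, 9]
6 -> fault, evict 8, frames [5, 2, 9, 6]
5 -> hit
6 -> hit
8 -> fault, evict 5, frames [2, 9, 6, 8]
5 -> fault, evict 2, frames [9, 6, 8, 5]

{5, 6, 8, 9}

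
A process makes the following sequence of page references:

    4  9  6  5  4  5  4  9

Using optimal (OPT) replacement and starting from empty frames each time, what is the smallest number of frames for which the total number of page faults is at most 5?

f=1: 8 faults
f=2: 5 faults
f=3: 4 faults
f=4: 4 faults
Smallest f with faults ≤ 5 is 2.

2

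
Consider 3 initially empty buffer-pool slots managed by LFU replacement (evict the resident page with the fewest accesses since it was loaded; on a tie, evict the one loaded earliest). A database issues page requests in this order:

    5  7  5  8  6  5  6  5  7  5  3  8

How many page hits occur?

5 → miss, frames (5)
7 → miss, frames (5 7)
5 → hit
8 → miss, frames (5 7 8)
6 → miss, evict 7, frames (5 8 6)
5 → hit
6 → hit
5 → hit
7 → miss, evict 8, frames (5 6 7)
5 → hit
3 → miss, evict 7, frames (5 6 3)
8 → miss, evict 3, frames (5 6 8)
Hits: 5.

5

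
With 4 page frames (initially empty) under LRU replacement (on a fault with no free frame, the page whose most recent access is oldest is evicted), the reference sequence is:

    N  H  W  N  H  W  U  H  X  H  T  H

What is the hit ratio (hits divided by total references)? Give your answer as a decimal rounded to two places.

N: fault, frames (N)
H: fault, frames (N H)
W: fault, frames (N H W)
N: hit
H: hit
W: hit
U: fault, frames (N H W U)
H: hit
X: fault, evict N, frames (W U H X)
H: hit
T: fault, evict W, frames (U X H T)
H: hit
Hits: 6 of 12 references → 6/12 = 0.5000.

0.50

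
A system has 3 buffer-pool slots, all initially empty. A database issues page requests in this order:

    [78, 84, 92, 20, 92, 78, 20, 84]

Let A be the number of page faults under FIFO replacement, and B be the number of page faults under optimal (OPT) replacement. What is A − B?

1

Under FIFO: F F F F . F . F → 6 faults.
Under OPT: F F F F . . . F → 5 faults.
A − B = 6 − 5 = 1.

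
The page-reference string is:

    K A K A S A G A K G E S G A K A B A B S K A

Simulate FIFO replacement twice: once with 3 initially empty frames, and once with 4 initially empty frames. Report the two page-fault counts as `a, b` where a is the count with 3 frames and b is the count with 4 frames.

13, 9

3 frames: F F . . F . F . F . F F F F F . F . . F . F → 13 faults.
4 frames: F F . . F . F . . . F . . . F F F . . F . . → 9 faults.
9 < 13: adding a frame reduced faults, as is typical.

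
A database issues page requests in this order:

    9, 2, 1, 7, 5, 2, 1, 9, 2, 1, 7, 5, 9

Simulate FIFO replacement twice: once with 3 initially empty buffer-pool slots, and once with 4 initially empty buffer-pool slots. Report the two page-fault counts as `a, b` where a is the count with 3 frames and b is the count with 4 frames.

10, 11

3 frames: F F F F F F F F . . F F . → 10 faults.
4 frames: F F F F F . . F F F F F F → 11 faults.
11 > 10: adding a frame increased faults — Belady's anomaly.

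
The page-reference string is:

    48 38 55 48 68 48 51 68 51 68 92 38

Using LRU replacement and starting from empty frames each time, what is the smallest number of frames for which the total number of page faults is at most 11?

2

f=1: 12 faults
f=2: 9 faults
f=3: 7 faults
f=4: 7 faults
f=5: 7 faults
f=6: 6 faults
Smallest f with faults ≤ 11 is 2.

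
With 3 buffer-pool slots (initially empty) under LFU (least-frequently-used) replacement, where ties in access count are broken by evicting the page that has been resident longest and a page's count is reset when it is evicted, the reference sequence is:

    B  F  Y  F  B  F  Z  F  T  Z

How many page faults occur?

6

B → fault, frames (B)
F → fault, frames (B F)
Y → fault, frames (B F Y)
F → hit
B → hit
F → hit
Z → fault, evict Y, frames (B F Z)
F → hit
T → fault, evict Z, frames (B F T)
Z → fault, evict T, frames (B F Z)
Page faults: 6.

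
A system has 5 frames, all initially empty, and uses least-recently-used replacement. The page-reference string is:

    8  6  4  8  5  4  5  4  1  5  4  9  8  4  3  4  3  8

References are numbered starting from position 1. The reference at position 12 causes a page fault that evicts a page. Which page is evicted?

pos 1: 8 -> miss, frames (8)
pos 2: 6 -> miss, frames (8 6)
pos 3: 4 -> miss, frames (8 6 4)
pos 4: 8 -> hit
pos 5: 5 -> miss, frames (6 4 8 5)
pos 6: 4 -> hit
pos 7: 5 -> hit
pos 8: 4 -> hit
pos 9: 1 -> miss, frames (6 8 5 4 1)
pos 10: 5 -> hit
pos 11: 4 -> hit
pos 12: 9 -> miss, evict 6, frames (8 1 5 4 9)
At position 12, page 6 is evicted.

6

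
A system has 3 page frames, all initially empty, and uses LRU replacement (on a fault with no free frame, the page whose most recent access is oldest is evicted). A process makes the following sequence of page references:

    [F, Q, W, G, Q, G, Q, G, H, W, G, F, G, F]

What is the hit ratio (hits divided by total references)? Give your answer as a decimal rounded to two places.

0.50

F -> fault, frames {F}
Q -> fault, frames {F,Q}
W -> fault, frames {F,Q,W}
G -> fault, evict F, frames {Q,W,G}
Q -> hit
G -> hit
Q -> hit
G -> hit
H -> fault, evict W, frames {Q,G,H}
W -> fault, evict Q, frames {G,H,W}
G -> hit
F -> fault, evict H, frames {W,G,F}
G -> hit
F -> hit
Hits: 7 of 14 references → 7/14 = 0.5000.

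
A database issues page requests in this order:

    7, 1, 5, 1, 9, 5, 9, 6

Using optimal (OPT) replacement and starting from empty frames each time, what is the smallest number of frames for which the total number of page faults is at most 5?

2

f=1: 8 faults
f=2: 5 faults
f=3: 5 faults
f=4: 5 faults
f=5: 5 faults
Smallest f with faults ≤ 5 is 2.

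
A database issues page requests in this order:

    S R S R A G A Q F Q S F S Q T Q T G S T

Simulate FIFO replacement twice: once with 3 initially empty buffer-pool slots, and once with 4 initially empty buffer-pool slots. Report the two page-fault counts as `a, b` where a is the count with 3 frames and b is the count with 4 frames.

12, 9

3 frames: F F . . F F . F F . F . . . F F . F F F → 12 faults.
4 frames: F F . . F F . F F . F . . . F . . F . . → 9 faults.
9 < 12: adding a frame reduced faults, as is typical.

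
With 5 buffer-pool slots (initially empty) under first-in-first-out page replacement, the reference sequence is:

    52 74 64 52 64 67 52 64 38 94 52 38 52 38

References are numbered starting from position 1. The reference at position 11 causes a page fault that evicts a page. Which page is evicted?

pos 1: 52 -> miss, frames (52)
pos 2: 74 -> miss, frames (52 74)
pos 3: 64 -> miss, frames (52 74 64)
pos 4: 52 -> hit
pos 5: 64 -> hit
pos 6: 67 -> miss, frames (52 74 64 67)
pos 7: 52 -> hit
pos 8: 64 -> hit
pos 9: 38 -> miss, frames (52 74 64 67 38)
pos 10: 94 -> miss, evict 52, frames (74 64 67 38 94)
pos 11: 52 -> miss, evict 74, frames (64 67 38 94 52)
At position 11, page 74 is evicted.

74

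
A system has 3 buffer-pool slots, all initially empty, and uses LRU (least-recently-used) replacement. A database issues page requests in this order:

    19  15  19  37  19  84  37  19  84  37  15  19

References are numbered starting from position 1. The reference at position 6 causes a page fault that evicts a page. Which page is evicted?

15

pos 1: 19 → fault, frames {19}
pos 2: 15 → fault, frames {19,15}
pos 3: 19 → hit
pos 4: 37 → fault, frames {15,19,37}
pos 5: 19 → hit
pos 6: 84 → fault, evict 15, frames {37,19,84}
At position 6, page 15 is evicted.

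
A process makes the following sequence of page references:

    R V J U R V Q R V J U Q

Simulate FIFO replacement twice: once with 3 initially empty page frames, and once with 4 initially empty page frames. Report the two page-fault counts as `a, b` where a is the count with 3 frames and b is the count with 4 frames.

3 frames: F F F F F F F . . F F . → 9 faults.
4 frames: F F F F . . F F F F F F → 10 faults.
10 > 9: adding a frame increased faults — Belady's anomaly.

9, 10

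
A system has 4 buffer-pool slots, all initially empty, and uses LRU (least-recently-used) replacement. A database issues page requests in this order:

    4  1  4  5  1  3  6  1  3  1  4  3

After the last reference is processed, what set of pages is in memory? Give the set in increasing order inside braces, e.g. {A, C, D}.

{1, 3, 4, 6}

4 → miss, frames (4)
1 → miss, frames (4 1)
4 → hit
5 → miss, frames (1 4 5)
1 → hit
3 → miss, frames (4 5 1 3)
6 → miss, evict 4, frames (5 1 3 6)
1 → hit
3 → hit
1 → hit
4 → miss, evict 5, frames (6 3 1 4)
3 → hit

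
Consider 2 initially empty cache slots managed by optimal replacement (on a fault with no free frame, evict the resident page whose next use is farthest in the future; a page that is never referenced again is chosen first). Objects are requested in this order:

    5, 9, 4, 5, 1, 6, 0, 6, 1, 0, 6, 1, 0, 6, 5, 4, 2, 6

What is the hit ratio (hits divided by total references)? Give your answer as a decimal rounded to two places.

5: fault, frames [5]
9: fault, frames [5, 9]
4: fault, evict 9, frames [5, 4]
5: hit
1: fault, evict 4, frames [5, 1]
6: fault, evict 5, frames [1, 6]
0: fault, evict 1, frames [6, 0]
6: hit
1: fault, evict 6, frames [0, 1]
0: hit
6: fault, evict 0, frames [1, 6]
1: hit
0: fault, evict 1, frames [6, 0]
6: hit
5: fault, evict 0, frames [6, 5]
4: fault, evict 5, frames [6, 4]
2: fault, evict 4, frames [6, 2]
6: hit
Hits: 6 of 18 references → 6/18 = 0.3333.

0.33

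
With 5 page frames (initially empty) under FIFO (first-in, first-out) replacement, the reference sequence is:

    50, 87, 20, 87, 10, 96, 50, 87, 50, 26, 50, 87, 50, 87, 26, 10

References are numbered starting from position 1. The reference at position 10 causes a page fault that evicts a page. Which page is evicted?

50

pos 1: 50: miss, frames {50}
pos 2: 87: miss, frames {50,87}
pos 3: 20: miss, frames {50,87,20}
pos 4: 87: hit
pos 5: 10: miss, frames {50,87,20,10}
pos 6: 96: miss, frames {50,87,20,10,96}
pos 7: 50: hit
pos 8: 87: hit
pos 9: 50: hit
pos 10: 26: miss, evict 50, frames {87,20,10,96,26}
At position 10, page 50 is evicted.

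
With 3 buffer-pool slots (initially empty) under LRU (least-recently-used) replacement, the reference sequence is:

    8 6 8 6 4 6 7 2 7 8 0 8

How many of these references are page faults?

8 -> fault, frames {8}
6 -> fault, frames {8,6}
8 -> hit
6 -> hit
4 -> fault, frames {8,6,4}
6 -> hit
7 -> fault, evict 8, frames {4,6,7}
2 -> fault, evict 4, frames {6,7,2}
7 -> hit
8 -> fault, evict 6, frames {2,7,8}
0 -> fault, evict 2, frames {7,8,0}
8 -> hit
Page faults: 7.

7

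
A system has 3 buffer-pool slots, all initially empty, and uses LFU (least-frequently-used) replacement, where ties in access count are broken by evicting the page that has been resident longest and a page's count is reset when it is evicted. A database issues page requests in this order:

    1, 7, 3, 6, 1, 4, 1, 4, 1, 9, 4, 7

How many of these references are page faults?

1 → miss, frames {1}
7 → miss, frames {1,7}
3 → miss, frames {1,7,3}
6 → miss, evict 1, frames {7,3,6}
1 → miss, evict 7, frames {3,6,1}
4 → miss, evict 3, frames {6,1,4}
1 → hit
4 → hit
1 → hit
9 → miss, evict 6, frames {1,4,9}
4 → hit
7 → miss, evict 9, frames {1,4,7}
Page faults: 8.

8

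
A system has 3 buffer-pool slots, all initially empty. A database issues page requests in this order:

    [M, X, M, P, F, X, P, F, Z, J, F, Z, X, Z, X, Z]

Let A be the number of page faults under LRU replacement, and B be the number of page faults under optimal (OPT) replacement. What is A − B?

1

Under LRU: F F . F F F . . F F . . F . . . → 8 faults.
Under OPT: F F . F F . . . F F . . F . . . → 7 faults.
A − B = 8 − 7 = 1.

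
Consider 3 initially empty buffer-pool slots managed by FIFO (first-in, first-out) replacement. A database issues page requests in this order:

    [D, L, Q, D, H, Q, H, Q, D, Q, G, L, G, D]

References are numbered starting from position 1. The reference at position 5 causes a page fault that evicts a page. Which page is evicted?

pos 1: D -> fault, frames (D)
pos 2: L -> fault, frames (D L)
pos 3: Q -> fault, frames (D L Q)
pos 4: D -> hit
pos 5: H -> fault, evict D, frames (L Q H)
At position 5, page D is evicted.

D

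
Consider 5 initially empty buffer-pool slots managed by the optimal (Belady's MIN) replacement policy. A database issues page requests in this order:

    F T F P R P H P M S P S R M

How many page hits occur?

7

F: miss, frames {F}
T: miss, frames {F,T}
F: hit
P: miss, frames {F,T,P}
R: miss, frames {F,T,P,R}
P: hit
H: miss, frames {F,T,P,R,H}
P: hit
M: miss, evict H, frames {F,T,P,R,M}
S: miss, evict T, frames {F,P,R,M,S}
P: hit
S: hit
R: hit
M: hit
Hits: 7.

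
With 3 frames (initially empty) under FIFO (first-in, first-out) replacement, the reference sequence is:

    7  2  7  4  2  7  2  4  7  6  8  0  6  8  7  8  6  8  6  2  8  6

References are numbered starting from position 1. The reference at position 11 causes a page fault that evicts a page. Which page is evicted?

2

pos 1: 7 -> miss, frames [7]
pos 2: 2 -> miss, frames [7, 2]
pos 3: 7 -> hit
pos 4: 4 -> miss, frames [7, 2, 4]
pos 5: 2 -> hit
pos 6: 7 -> hit
pos 7: 2 -> hit
pos 8: 4 -> hit
pos 9: 7 -> hit
pos 10: 6 -> miss, evict 7, frames [2, 4, 6]
pos 11: 8 -> miss, evict 2, frames [4, 6, 8]
At position 11, page 2 is evicted.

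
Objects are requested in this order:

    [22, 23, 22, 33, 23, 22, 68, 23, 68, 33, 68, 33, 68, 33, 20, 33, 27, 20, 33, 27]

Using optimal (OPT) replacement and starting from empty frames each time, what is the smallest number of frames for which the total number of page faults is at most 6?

f=1: 20 faults
f=2: 9 faults
f=3: 6 faults
f=4: 6 faults
f=5: 6 faults
f=6: 6 faults
Smallest f with faults ≤ 6 is 3.

3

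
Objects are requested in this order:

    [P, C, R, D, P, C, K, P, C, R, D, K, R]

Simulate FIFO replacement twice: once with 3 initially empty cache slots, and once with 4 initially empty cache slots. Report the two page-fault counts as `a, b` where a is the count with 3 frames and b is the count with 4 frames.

9, 10

3 frames: F F F F F F F . . F F . . → 9 faults.
4 frames: F F F F . . F F F F F F . → 10 faults.
10 > 9: adding a frame increased faults — Belady's anomaly.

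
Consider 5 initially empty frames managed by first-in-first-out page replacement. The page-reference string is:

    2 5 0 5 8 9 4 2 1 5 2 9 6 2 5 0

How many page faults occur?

11

2 -> fault, frames (2)
5 -> fault, frames (2 5)
0 -> fault, frames (2 5 0)
5 -> hit
8 -> fault, frames (2 5 0 8)
9 -> fault, frames (2 5 0 8 9)
4 -> fault, evict 2, frames (5 0 8 9 4)
2 -> fault, evict 5, frames (0 8 9 4 2)
1 -> fault, evict 0, frames (8 9 4 2 1)
5 -> fault, evict 8, frames (9 4 2 1 5)
2 -> hit
9 -> hit
6 -> fault, evict 9, frames (4 2 1 5 6)
2 -> hit
5 -> hit
0 -> fault, evict 4, frames (2 1 5 6 0)
Page faults: 11.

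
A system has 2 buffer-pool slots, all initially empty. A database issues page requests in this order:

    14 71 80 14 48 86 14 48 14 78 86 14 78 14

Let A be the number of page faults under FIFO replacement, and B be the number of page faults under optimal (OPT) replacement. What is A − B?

Under FIFO: F F F F F F F F . F F F F . → 12 faults.
Under OPT: F F F . F F . F . F F . F . → 9 faults.
A − B = 12 − 9 = 3.

3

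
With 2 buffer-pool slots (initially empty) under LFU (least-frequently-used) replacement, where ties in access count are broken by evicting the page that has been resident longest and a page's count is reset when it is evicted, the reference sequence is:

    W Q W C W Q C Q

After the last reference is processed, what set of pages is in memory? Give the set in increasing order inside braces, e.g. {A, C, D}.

{Q, W}

W -> miss, frames [W]
Q -> miss, frames [W, Q]
W -> hit
C -> miss, evict Q, frames [W, C]
W -> hit
Q -> miss, evict C, frames [W, Q]
C -> miss, evict Q, frames [W, C]
Q -> miss, evict C, frames [W, Q]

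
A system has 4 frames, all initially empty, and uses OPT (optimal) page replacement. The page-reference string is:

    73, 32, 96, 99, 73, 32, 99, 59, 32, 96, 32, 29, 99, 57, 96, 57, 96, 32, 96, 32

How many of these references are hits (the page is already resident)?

13

73 → miss, frames (73)
32 → miss, frames (73 32)
96 → miss, frames (73 32 96)
99 → miss, frames (73 32 96 99)
73 → hit
32 → hit
99 → hit
59 → miss, evict 73, frames (32 96 99 59)
32 → hit
96 → hit
32 → hit
29 → miss, evict 59, frames (32 96 99 29)
99 → hit
57 → miss, evict 29, frames (32 96 99 57)
96 → hit
57 → hit
96 → hit
32 → hit
96 → hit
32 → hit
Hits: 13.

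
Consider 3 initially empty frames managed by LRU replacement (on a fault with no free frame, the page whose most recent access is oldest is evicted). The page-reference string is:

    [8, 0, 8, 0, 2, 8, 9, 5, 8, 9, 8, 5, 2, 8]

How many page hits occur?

8 -> fault, frames {8}
0 -> fault, frames {8,0}
8 -> hit
0 -> hit
2 -> fault, frames {8,0,2}
8 -> hit
9 -> fault, evict 0, frames {2,8,9}
5 -> fault, evict 2, frames {8,9,5}
8 -> hit
9 -> hit
8 -> hit
5 -> hit
2 -> fault, evict 9, frames {8,5,2}
8 -> hit
Hits: 8.

8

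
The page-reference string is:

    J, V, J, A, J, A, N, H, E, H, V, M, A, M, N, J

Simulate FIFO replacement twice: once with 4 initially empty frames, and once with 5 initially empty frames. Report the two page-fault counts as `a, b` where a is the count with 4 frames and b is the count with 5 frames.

11, 8

4 frames: F F . F . . F F F . F F F . F F → 11 faults.
5 frames: F F . F . . F F F . . F . . . F → 8 faults.
8 < 11: adding a frame reduced faults, as is typical.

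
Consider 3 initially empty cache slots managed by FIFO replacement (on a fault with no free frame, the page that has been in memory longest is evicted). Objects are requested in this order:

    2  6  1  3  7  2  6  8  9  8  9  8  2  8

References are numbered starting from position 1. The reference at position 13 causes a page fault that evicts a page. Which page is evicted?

pos 1: 2 -> miss, frames {2}
pos 2: 6 -> miss, frames {2,6}
pos 3: 1 -> miss, frames {2,6,1}
pos 4: 3 -> miss, evict 2, frames {6,1,3}
pos 5: 7 -> miss, evict 6, frames {1,3,7}
pos 6: 2 -> miss, evict 1, frames {3,7,2}
pos 7: 6 -> miss, evict 3, frames {7,2,6}
pos 8: 8 -> miss, evict 7, frames {2,6,8}
pos 9: 9 -> miss, evict 2, frames {6,8,9}
pos 10: 8 -> hit
pos 11: 9 -> hit
pos 12: 8 -> hit
pos 13: 2 -> miss, evict 6, frames {8,9,2}
At position 13, page 6 is evicted.

6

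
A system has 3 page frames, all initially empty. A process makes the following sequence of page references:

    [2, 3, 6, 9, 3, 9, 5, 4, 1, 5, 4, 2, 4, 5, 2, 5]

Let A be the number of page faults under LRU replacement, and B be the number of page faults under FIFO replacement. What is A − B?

Under LRU: F F F F . . F F F . . F . . . . → 8 faults.
Under FIFO: F F F F . . F F F . . F . F . . → 9 faults.
A − B = 8 − 9 = -1.

-1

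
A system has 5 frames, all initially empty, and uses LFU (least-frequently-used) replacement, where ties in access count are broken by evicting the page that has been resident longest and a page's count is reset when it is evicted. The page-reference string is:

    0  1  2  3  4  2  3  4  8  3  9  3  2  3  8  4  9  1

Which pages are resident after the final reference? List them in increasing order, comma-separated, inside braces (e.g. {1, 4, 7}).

0 -> miss, frames [0]
1 -> miss, frames [0, 1]
2 -> miss, frames [0, 1, 2]
3 -> miss, frames [0, 1, 2, 3]
4 -> miss, frames [0, 1, 2, 3, 4]
2 -> hit
3 -> hit
4 -> hit
8 -> miss, evict 0, frames [1, 2, 3, 4, 8]
3 -> hit
9 -> miss, evict 1, frames [2, 3, 4, 8, 9]
3 -> hit
2 -> hit
3 -> hit
8 -> hit
4 -> hit
9 -> hit
1 -> miss, evict 8, frames [2, 3, 4, 9, 1]

{1, 2, 3, 4, 9}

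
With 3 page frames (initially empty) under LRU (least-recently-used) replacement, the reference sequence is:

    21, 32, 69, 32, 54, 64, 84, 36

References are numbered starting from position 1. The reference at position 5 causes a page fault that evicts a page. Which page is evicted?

21

pos 1: 21 → miss, frames {21}
pos 2: 32 → miss, frames {21,32}
pos 3: 69 → miss, frames {21,32,69}
pos 4: 32 → hit
pos 5: 54 → miss, evict 21, frames {69,32,54}
At position 5, page 21 is evicted.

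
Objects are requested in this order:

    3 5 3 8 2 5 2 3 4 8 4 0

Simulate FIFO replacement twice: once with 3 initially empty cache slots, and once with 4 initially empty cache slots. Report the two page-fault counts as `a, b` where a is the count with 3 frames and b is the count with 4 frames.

3 frames: F F . F F . . F F F . F → 8 faults.
4 frames: F F . F F . . . F . . F → 6 faults.
6 < 8: adding a frame reduced faults, as is typical.

8, 6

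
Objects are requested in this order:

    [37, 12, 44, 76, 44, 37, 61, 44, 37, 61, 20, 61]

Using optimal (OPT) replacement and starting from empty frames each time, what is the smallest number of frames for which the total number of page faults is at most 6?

f=1: 12 faults
f=2: 8 faults
f=3: 6 faults
f=4: 6 faults
f=5: 6 faults
f=6: 6 faults
Smallest f with faults ≤ 6 is 3.

3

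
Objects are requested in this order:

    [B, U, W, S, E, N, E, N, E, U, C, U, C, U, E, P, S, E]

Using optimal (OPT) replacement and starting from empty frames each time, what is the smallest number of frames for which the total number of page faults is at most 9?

3

f=1: 18 faults
f=2: 11 faults
f=3: 9 faults
f=4: 8 faults
f=5: 8 faults
f=6: 8 faults
f=7: 8 faults
f=8: 8 faults
Smallest f with faults ≤ 9 is 3.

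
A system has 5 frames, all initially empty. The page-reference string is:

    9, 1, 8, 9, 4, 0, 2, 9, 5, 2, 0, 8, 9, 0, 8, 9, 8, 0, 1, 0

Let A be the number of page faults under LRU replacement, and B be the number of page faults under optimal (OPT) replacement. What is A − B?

1

Under LRU: F F F . F F F . F . . F . . . . . . F . → 9 faults.
Under OPT: F F F . F F F . F . . . . . . . . . F . → 8 faults.
A − B = 9 − 8 = 1.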